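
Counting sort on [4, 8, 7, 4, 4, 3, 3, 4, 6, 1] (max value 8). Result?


Count array: [0, 1, 0, 2, 4, 0, 1, 1, 1]
Reconstruct: [1, 3, 3, 4, 4, 4, 4, 6, 7, 8]


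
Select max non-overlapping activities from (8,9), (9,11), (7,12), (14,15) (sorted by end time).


Greedy: pick earliest-ending, then skip overlaps.
Selected (3 activities): [(8, 9), (9, 11), (14, 15)]


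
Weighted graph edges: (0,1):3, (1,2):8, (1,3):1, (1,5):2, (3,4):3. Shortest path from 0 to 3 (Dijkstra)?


Dijkstra from 0:
Distances: {0: 0, 1: 3, 2: 11, 3: 4, 4: 7, 5: 5}
Shortest distance to 3 = 4, path = [0, 1, 3]


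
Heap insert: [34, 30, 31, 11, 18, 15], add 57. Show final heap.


Append 57: [34, 30, 31, 11, 18, 15, 57]
Bubble up: swap idx 6(57) with idx 2(31); swap idx 2(57) with idx 0(34)
Result: [57, 30, 34, 11, 18, 15, 31]


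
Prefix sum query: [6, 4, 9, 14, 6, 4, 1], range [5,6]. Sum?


Prefix sums: [0, 6, 10, 19, 33, 39, 43, 44]
Sum[5..6] = prefix[7] - prefix[5] = 44 - 39 = 5


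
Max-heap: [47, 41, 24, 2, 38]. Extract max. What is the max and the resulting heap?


Max = 47
Replace root with last, heapify down
Resulting heap: [41, 38, 24, 2]


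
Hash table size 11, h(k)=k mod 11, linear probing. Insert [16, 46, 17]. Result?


Insertions: 16->slot 5; 46->slot 2; 17->slot 6
Table: [None, None, 46, None, None, 16, 17, None, None, None, None]


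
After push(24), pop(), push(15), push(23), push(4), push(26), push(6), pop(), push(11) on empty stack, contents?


push(24) -> [24]
pop() returns 24 -> []
push(15) -> [15]
push(23) -> [15, 23]
push(4) -> [15, 23, 4]
push(26) -> [15, 23, 4, 26]
push(6) -> [15, 23, 4, 26, 6]
pop() returns 6 -> [15, 23, 4, 26]
push(11) -> [15, 23, 4, 26, 11]
Final stack (bottom to top): [15, 23, 4, 26, 11]


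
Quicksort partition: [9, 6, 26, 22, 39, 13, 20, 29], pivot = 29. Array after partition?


Elements <= 29 go left of pivot.
Result: [9, 6, 26, 22, 13, 20, 29, 39], pivot at index 6


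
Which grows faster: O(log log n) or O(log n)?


double-logarithmic grows slower than logarithmic
O(log log n) is asymptotically smaller; O(log n) grows faster


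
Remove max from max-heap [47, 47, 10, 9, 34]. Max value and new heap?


Max = 47
Replace root with last, heapify down
Resulting heap: [47, 34, 10, 9]


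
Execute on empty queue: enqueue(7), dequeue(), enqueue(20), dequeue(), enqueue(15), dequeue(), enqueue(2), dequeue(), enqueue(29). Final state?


enqueue(7) -> [7]
dequeue() returns 7 -> []
enqueue(20) -> [20]
dequeue() returns 20 -> []
enqueue(15) -> [15]
dequeue() returns 15 -> []
enqueue(2) -> [2]
dequeue() returns 2 -> []
enqueue(29) -> [29]
Final queue (front to back): [29]


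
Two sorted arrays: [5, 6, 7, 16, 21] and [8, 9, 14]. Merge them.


Compare heads, take smaller each step.
Merged: [5, 6, 7, 8, 9, 14, 16, 21]


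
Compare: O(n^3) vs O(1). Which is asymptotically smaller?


constant grows slower than cubic
O(1) is asymptotically smaller; O(n^3) grows faster


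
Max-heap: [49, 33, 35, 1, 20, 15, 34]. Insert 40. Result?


Append 40: [49, 33, 35, 1, 20, 15, 34, 40]
Bubble up: swap idx 7(40) with idx 3(1); swap idx 3(40) with idx 1(33)
Result: [49, 40, 35, 33, 20, 15, 34, 1]


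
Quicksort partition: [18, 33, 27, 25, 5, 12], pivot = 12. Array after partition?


Elements <= 12 go left of pivot.
Result: [5, 12, 27, 25, 18, 33], pivot at index 1


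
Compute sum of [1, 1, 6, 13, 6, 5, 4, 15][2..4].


Prefix sums: [0, 1, 2, 8, 21, 27, 32, 36, 51]
Sum[2..4] = prefix[5] - prefix[2] = 27 - 2 = 25


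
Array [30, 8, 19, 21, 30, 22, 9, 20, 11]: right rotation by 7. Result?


Right rotate by 7: [19, 21, 30, 22, 9, 20, 11, 30, 8]


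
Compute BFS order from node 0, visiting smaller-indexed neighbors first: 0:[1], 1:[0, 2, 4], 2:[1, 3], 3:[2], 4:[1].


BFS queue: start with [0]
Visit order: [0, 1, 2, 4, 3]


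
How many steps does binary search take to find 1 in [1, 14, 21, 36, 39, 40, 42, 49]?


Search for 1:
[0,7] mid=3 arr[3]=36
[0,2] mid=1 arr[1]=14
[0,0] mid=0 arr[0]=1
Total: 3 comparisons


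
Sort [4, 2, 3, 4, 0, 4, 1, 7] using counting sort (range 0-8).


Count array: [1, 1, 1, 1, 3, 0, 0, 1, 0]
Reconstruct: [0, 1, 2, 3, 4, 4, 4, 7]


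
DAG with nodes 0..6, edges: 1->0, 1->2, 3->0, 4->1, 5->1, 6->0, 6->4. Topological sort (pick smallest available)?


Kahn's algorithm, process smallest node first
Order: [3, 5, 6, 4, 1, 0, 2]


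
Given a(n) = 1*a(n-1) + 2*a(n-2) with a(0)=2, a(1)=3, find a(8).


Build bottom-up:
...a(6)=107, a(7)=213, a(8)=1*213+2*107=427


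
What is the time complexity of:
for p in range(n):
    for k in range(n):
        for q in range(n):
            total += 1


Per nesting level: O(n) * O(n) * O(n) = O(n^3)
Complexity: O(n^3)


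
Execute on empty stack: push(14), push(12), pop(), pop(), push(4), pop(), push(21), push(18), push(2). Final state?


push(14) -> [14]
push(12) -> [14, 12]
pop() returns 12 -> [14]
pop() returns 14 -> []
push(4) -> [4]
pop() returns 4 -> []
push(21) -> [21]
push(18) -> [21, 18]
push(2) -> [21, 18, 2]
Final stack (bottom to top): [21, 18, 2]


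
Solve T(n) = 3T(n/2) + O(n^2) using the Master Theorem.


a=3, b=2, c=2. log_2(3)=1.585 < c=2. Case 3: O(n^c) = O(n^2)
Complexity: O(n^2)


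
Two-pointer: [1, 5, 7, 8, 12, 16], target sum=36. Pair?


Two pointers: lo=0, hi=5
No pair sums to 36


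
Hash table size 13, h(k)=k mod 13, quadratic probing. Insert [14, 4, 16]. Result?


Insertions: 14->slot 1; 4->slot 4; 16->slot 3
Table: [None, 14, None, 16, 4, None, None, None, None, None, None, None, None]


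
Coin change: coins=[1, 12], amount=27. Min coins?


dp[0]=0; dp[i]=1+min(dp[i-c] for c in coins)
...dp[22]=11, dp[23]=12, dp[24]=2, dp[25]=3, dp[26]=4, dp[27]=5
Minimum coins for 27 = 5


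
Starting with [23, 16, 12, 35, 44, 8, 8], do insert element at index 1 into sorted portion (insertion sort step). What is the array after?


After one pass: [16, 23, 12, 35, 44, 8, 8]


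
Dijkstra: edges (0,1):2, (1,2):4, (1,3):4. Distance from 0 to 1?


Dijkstra from 0:
Distances: {0: 0, 1: 2, 2: 6, 3: 6}
Shortest distance to 1 = 2, path = [0, 1]


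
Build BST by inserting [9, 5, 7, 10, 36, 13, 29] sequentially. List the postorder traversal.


Root = 9; build tree by BST insertion.
Postorder traversal: [7, 5, 29, 13, 36, 10, 9]


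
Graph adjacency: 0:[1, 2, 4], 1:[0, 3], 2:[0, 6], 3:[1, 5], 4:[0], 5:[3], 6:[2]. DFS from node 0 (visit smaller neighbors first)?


DFS stack-based: start with [0]
Visit order: [0, 1, 3, 5, 2, 6, 4]


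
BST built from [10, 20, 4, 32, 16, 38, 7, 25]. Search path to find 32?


BST root = 10
Search for 32: compare at each node
Path: [10, 20, 32]


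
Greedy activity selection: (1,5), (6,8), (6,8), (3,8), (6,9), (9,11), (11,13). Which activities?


Greedy: pick earliest-ending, then skip overlaps.
Selected (4 activities): [(1, 5), (6, 8), (9, 11), (11, 13)]


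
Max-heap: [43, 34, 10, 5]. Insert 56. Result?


Append 56: [43, 34, 10, 5, 56]
Bubble up: swap idx 4(56) with idx 1(34); swap idx 1(56) with idx 0(43)
Result: [56, 43, 10, 5, 34]


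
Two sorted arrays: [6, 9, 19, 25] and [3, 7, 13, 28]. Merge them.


Compare heads, take smaller each step.
Merged: [3, 6, 7, 9, 13, 19, 25, 28]


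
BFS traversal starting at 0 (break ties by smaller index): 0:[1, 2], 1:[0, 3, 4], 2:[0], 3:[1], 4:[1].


BFS queue: start with [0]
Visit order: [0, 1, 2, 3, 4]


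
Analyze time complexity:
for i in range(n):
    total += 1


Per nesting level: O(n) = O(n)
Complexity: O(n)


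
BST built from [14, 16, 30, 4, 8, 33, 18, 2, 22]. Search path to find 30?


BST root = 14
Search for 30: compare at each node
Path: [14, 16, 30]


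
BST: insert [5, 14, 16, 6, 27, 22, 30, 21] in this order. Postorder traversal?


Root = 5; build tree by BST insertion.
Postorder traversal: [6, 21, 22, 30, 27, 16, 14, 5]


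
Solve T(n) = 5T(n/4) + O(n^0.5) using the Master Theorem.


a=5, b=4, c=0.5. log_4(5)=1.161 > c=0.5. Case 1: O(n^log_b(a)) = O(n^1.161)
Complexity: O(n^1.161)


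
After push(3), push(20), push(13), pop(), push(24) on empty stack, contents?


push(3) -> [3]
push(20) -> [3, 20]
push(13) -> [3, 20, 13]
pop() returns 13 -> [3, 20]
push(24) -> [3, 20, 24]
Final stack (bottom to top): [3, 20, 24]


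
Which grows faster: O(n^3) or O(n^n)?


cubic grows slower than n^n
O(n^3) is asymptotically smaller; O(n^n) grows faster


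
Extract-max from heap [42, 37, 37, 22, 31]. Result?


Max = 42
Replace root with last, heapify down
Resulting heap: [37, 31, 37, 22]


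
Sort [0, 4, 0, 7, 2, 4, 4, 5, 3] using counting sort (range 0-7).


Count array: [2, 0, 1, 1, 3, 1, 0, 1]
Reconstruct: [0, 0, 2, 3, 4, 4, 4, 5, 7]


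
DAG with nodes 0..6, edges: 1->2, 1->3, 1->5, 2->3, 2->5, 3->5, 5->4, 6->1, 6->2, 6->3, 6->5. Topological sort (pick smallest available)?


Kahn's algorithm, process smallest node first
Order: [0, 6, 1, 2, 3, 5, 4]


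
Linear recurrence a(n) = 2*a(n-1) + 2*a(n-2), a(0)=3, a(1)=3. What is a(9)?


Build bottom-up:
...a(7)=1704, a(8)=4656, a(9)=2*4656+2*1704=12720


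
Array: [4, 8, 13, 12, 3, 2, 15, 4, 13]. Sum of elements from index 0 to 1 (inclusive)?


Prefix sums: [0, 4, 12, 25, 37, 40, 42, 57, 61, 74]
Sum[0..1] = prefix[2] - prefix[0] = 12 - 0 = 12


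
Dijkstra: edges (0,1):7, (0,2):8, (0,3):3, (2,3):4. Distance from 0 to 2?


Dijkstra from 0:
Distances: {0: 0, 1: 7, 2: 7, 3: 3}
Shortest distance to 2 = 7, path = [0, 3, 2]


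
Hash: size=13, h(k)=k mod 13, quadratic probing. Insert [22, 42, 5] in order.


Insertions: 22->slot 9; 42->slot 3; 5->slot 5
Table: [None, None, None, 42, None, 5, None, None, None, 22, None, None, None]


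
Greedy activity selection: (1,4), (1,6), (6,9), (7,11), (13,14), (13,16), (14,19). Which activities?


Greedy: pick earliest-ending, then skip overlaps.
Selected (4 activities): [(1, 4), (6, 9), (13, 14), (14, 19)]


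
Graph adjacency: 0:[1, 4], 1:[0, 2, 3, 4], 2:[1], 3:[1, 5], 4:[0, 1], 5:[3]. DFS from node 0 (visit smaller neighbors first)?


DFS stack-based: start with [0]
Visit order: [0, 1, 2, 3, 5, 4]


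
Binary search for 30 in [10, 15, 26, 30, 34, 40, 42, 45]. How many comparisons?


Search for 30:
[0,7] mid=3 arr[3]=30
Total: 1 comparisons


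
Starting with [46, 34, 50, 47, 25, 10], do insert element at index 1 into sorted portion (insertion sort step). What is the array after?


After one pass: [34, 46, 50, 47, 25, 10]


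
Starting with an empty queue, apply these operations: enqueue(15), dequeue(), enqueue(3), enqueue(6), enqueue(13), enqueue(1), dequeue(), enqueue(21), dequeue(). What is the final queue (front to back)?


enqueue(15) -> [15]
dequeue() returns 15 -> []
enqueue(3) -> [3]
enqueue(6) -> [3, 6]
enqueue(13) -> [3, 6, 13]
enqueue(1) -> [3, 6, 13, 1]
dequeue() returns 3 -> [6, 13, 1]
enqueue(21) -> [6, 13, 1, 21]
dequeue() returns 6 -> [13, 1, 21]
Final queue (front to back): [13, 1, 21]


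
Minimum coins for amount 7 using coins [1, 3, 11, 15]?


dp[0]=0; dp[i]=1+min(dp[i-c] for c in coins)
...dp[2]=2, dp[3]=1, dp[4]=2, dp[5]=3, dp[6]=2, dp[7]=3
Minimum coins for 7 = 3


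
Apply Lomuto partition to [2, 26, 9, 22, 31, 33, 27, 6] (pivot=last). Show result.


Elements <= 6 go left of pivot.
Result: [2, 6, 9, 22, 31, 33, 27, 26], pivot at index 1


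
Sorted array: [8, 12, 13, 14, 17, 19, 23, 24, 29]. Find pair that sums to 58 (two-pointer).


Two pointers: lo=0, hi=8
No pair sums to 58


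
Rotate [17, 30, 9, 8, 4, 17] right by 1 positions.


Right rotate by 1: [17, 17, 30, 9, 8, 4]


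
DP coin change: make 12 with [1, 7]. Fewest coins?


dp[0]=0; dp[i]=1+min(dp[i-c] for c in coins)
...dp[7]=1, dp[8]=2, dp[9]=3, dp[10]=4, dp[11]=5, dp[12]=6
Minimum coins for 12 = 6


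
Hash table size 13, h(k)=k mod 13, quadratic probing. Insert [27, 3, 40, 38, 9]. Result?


Insertions: 27->slot 1; 3->slot 3; 40->slot 2; 38->slot 12; 9->slot 9
Table: [None, 27, 40, 3, None, None, None, None, None, 9, None, None, 38]


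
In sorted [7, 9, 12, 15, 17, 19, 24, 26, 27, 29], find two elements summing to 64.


Two pointers: lo=0, hi=9
No pair sums to 64


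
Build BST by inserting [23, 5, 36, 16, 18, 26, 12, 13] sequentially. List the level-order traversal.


Root = 23; build tree by BST insertion.
Level-Order traversal: [23, 5, 36, 16, 26, 12, 18, 13]


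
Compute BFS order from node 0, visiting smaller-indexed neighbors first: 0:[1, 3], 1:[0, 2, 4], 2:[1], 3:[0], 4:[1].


BFS queue: start with [0]
Visit order: [0, 1, 3, 2, 4]


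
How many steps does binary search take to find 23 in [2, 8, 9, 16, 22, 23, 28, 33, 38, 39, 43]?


Search for 23:
[0,10] mid=5 arr[5]=23
Total: 1 comparisons


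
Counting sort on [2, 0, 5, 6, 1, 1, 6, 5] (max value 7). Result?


Count array: [1, 2, 1, 0, 0, 2, 2, 0]
Reconstruct: [0, 1, 1, 2, 5, 5, 6, 6]


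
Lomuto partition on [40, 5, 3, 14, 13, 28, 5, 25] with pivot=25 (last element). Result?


Elements <= 25 go left of pivot.
Result: [5, 3, 14, 13, 5, 25, 40, 28], pivot at index 5


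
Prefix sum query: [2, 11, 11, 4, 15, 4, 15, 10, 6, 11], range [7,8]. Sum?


Prefix sums: [0, 2, 13, 24, 28, 43, 47, 62, 72, 78, 89]
Sum[7..8] = prefix[9] - prefix[7] = 78 - 62 = 16


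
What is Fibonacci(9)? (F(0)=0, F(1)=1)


F(n)=F(n-1)+F(n-2)
...F(7)=13, F(8)=21, F(9)=34


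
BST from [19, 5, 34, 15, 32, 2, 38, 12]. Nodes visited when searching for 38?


BST root = 19
Search for 38: compare at each node
Path: [19, 34, 38]


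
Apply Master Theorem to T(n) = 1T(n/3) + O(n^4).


a=1, b=3, c=4. log_3(1)=0 < c=4. Case 3: O(n^c) = O(n^4)
Complexity: O(n^4)


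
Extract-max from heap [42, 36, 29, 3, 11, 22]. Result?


Max = 42
Replace root with last, heapify down
Resulting heap: [36, 22, 29, 3, 11]


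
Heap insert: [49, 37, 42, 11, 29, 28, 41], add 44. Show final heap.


Append 44: [49, 37, 42, 11, 29, 28, 41, 44]
Bubble up: swap idx 7(44) with idx 3(11); swap idx 3(44) with idx 1(37)
Result: [49, 44, 42, 37, 29, 28, 41, 11]


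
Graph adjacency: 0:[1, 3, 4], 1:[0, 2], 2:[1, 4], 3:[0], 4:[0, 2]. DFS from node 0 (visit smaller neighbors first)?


DFS stack-based: start with [0]
Visit order: [0, 1, 2, 4, 3]


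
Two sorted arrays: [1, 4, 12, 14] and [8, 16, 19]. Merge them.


Compare heads, take smaller each step.
Merged: [1, 4, 8, 12, 14, 16, 19]


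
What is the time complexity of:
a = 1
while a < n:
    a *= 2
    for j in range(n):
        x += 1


Per nesting level: O(log n) * O(n) = O(n log n)
Complexity: O(n log n)


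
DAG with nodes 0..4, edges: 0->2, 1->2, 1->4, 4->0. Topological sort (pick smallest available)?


Kahn's algorithm, process smallest node first
Order: [1, 3, 4, 0, 2]


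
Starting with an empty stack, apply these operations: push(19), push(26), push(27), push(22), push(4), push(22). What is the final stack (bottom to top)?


push(19) -> [19]
push(26) -> [19, 26]
push(27) -> [19, 26, 27]
push(22) -> [19, 26, 27, 22]
push(4) -> [19, 26, 27, 22, 4]
push(22) -> [19, 26, 27, 22, 4, 22]
Final stack (bottom to top): [19, 26, 27, 22, 4, 22]


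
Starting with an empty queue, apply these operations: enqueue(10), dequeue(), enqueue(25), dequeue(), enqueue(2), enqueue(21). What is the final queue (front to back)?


enqueue(10) -> [10]
dequeue() returns 10 -> []
enqueue(25) -> [25]
dequeue() returns 25 -> []
enqueue(2) -> [2]
enqueue(21) -> [2, 21]
Final queue (front to back): [2, 21]


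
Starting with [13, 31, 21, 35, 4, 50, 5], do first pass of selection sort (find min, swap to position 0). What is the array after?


After one pass: [4, 31, 21, 35, 13, 50, 5]


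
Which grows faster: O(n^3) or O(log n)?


logarithmic grows slower than cubic
O(log n) is asymptotically smaller; O(n^3) grows faster


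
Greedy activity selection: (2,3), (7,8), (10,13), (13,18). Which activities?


Greedy: pick earliest-ending, then skip overlaps.
Selected (4 activities): [(2, 3), (7, 8), (10, 13), (13, 18)]


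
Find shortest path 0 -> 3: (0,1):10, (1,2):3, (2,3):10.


Dijkstra from 0:
Distances: {0: 0, 1: 10, 2: 13, 3: 23}
Shortest distance to 3 = 23, path = [0, 1, 2, 3]


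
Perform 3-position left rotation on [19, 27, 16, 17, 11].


Left rotate by 3: [17, 11, 19, 27, 16]


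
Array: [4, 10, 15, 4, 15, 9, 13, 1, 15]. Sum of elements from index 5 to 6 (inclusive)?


Prefix sums: [0, 4, 14, 29, 33, 48, 57, 70, 71, 86]
Sum[5..6] = prefix[7] - prefix[5] = 70 - 48 = 22


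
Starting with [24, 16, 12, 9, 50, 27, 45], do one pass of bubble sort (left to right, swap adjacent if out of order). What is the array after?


After one pass: [16, 12, 9, 24, 27, 45, 50]


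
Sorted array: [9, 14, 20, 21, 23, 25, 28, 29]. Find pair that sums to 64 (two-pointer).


Two pointers: lo=0, hi=7
No pair sums to 64


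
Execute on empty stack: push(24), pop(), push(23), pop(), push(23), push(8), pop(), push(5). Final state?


push(24) -> [24]
pop() returns 24 -> []
push(23) -> [23]
pop() returns 23 -> []
push(23) -> [23]
push(8) -> [23, 8]
pop() returns 8 -> [23]
push(5) -> [23, 5]
Final stack (bottom to top): [23, 5]


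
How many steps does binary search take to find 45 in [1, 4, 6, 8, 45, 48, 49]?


Search for 45:
[0,6] mid=3 arr[3]=8
[4,6] mid=5 arr[5]=48
[4,4] mid=4 arr[4]=45
Total: 3 comparisons


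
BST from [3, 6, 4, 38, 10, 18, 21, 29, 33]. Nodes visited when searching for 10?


BST root = 3
Search for 10: compare at each node
Path: [3, 6, 38, 10]


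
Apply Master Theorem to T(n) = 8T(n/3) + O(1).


a=8, b=3, c=0. log_3(8)=1.893 > c=0. Case 1: O(n^log_b(a)) = O(n^1.893)
Complexity: O(n^1.893)


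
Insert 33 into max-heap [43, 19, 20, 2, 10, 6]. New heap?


Append 33: [43, 19, 20, 2, 10, 6, 33]
Bubble up: swap idx 6(33) with idx 2(20)
Result: [43, 19, 33, 2, 10, 6, 20]


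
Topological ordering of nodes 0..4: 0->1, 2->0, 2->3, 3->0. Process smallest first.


Kahn's algorithm, process smallest node first
Order: [2, 3, 0, 1, 4]


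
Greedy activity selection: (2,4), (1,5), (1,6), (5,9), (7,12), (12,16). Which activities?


Greedy: pick earliest-ending, then skip overlaps.
Selected (3 activities): [(2, 4), (5, 9), (12, 16)]


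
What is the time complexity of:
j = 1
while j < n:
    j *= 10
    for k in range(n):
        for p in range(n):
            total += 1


Per nesting level: O(log n) * O(n) * O(n) = O(n^2 log n)
Complexity: O(n^2 log n)


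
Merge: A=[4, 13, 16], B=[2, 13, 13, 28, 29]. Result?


Compare heads, take smaller each step.
Merged: [2, 4, 13, 13, 13, 16, 28, 29]


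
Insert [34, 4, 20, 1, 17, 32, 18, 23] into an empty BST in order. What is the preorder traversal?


Root = 34; build tree by BST insertion.
Preorder traversal: [34, 4, 1, 20, 17, 18, 32, 23]


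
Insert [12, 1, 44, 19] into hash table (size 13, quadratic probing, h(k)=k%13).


Insertions: 12->slot 12; 1->slot 1; 44->slot 5; 19->slot 6
Table: [None, 1, None, None, None, 44, 19, None, None, None, None, None, 12]


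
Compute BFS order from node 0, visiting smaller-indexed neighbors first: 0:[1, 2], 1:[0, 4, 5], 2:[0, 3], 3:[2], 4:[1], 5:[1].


BFS queue: start with [0]
Visit order: [0, 1, 2, 4, 5, 3]


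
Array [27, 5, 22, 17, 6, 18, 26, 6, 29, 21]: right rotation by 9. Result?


Right rotate by 9: [5, 22, 17, 6, 18, 26, 6, 29, 21, 27]


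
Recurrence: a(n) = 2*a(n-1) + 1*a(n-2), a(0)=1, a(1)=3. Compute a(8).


Build bottom-up:
...a(6)=239, a(7)=577, a(8)=2*577+1*239=1393


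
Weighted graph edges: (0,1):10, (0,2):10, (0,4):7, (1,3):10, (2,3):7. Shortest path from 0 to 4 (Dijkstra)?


Dijkstra from 0:
Distances: {0: 0, 1: 10, 2: 10, 3: 17, 4: 7}
Shortest distance to 4 = 7, path = [0, 4]


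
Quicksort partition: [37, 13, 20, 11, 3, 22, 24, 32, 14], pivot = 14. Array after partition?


Elements <= 14 go left of pivot.
Result: [13, 11, 3, 14, 20, 22, 24, 32, 37], pivot at index 3


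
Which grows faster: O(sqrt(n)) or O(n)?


sublinear grows slower than linear
O(sqrt(n)) is asymptotically smaller; O(n) grows faster


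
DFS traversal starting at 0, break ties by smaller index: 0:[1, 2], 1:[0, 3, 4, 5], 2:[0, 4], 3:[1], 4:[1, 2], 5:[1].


DFS stack-based: start with [0]
Visit order: [0, 1, 3, 4, 2, 5]


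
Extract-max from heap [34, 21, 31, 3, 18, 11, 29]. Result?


Max = 34
Replace root with last, heapify down
Resulting heap: [31, 21, 29, 3, 18, 11]


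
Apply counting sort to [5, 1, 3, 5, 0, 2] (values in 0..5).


Count array: [1, 1, 1, 1, 0, 2]
Reconstruct: [0, 1, 2, 3, 5, 5]


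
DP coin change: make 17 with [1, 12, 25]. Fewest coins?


dp[0]=0; dp[i]=1+min(dp[i-c] for c in coins)
...dp[12]=1, dp[13]=2, dp[14]=3, dp[15]=4, dp[16]=5, dp[17]=6
Minimum coins for 17 = 6


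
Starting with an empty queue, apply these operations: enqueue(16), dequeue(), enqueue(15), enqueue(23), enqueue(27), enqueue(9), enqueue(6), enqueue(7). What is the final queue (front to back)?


enqueue(16) -> [16]
dequeue() returns 16 -> []
enqueue(15) -> [15]
enqueue(23) -> [15, 23]
enqueue(27) -> [15, 23, 27]
enqueue(9) -> [15, 23, 27, 9]
enqueue(6) -> [15, 23, 27, 9, 6]
enqueue(7) -> [15, 23, 27, 9, 6, 7]
Final queue (front to back): [15, 23, 27, 9, 6, 7]


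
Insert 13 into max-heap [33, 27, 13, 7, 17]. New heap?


Append 13: [33, 27, 13, 7, 17, 13]
Bubble up: no swaps needed
Result: [33, 27, 13, 7, 17, 13]


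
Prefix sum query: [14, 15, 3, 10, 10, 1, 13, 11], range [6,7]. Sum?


Prefix sums: [0, 14, 29, 32, 42, 52, 53, 66, 77]
Sum[6..7] = prefix[8] - prefix[6] = 77 - 53 = 24


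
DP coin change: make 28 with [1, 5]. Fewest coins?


dp[0]=0; dp[i]=1+min(dp[i-c] for c in coins)
...dp[23]=7, dp[24]=8, dp[25]=5, dp[26]=6, dp[27]=7, dp[28]=8
Minimum coins for 28 = 8


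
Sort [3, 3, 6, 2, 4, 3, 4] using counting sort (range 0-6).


Count array: [0, 0, 1, 3, 2, 0, 1]
Reconstruct: [2, 3, 3, 3, 4, 4, 6]


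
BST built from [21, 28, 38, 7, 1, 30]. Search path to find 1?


BST root = 21
Search for 1: compare at each node
Path: [21, 7, 1]


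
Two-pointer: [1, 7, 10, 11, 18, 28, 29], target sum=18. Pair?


Two pointers: lo=0, hi=6
Found pair: (7, 11) summing to 18


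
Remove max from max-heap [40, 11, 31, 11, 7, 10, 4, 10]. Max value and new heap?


Max = 40
Replace root with last, heapify down
Resulting heap: [31, 11, 10, 11, 7, 10, 4]


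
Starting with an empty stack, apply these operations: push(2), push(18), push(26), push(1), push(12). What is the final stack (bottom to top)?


push(2) -> [2]
push(18) -> [2, 18]
push(26) -> [2, 18, 26]
push(1) -> [2, 18, 26, 1]
push(12) -> [2, 18, 26, 1, 12]
Final stack (bottom to top): [2, 18, 26, 1, 12]


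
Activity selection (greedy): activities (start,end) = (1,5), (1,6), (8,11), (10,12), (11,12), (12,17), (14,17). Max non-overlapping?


Greedy: pick earliest-ending, then skip overlaps.
Selected (4 activities): [(1, 5), (8, 11), (11, 12), (12, 17)]


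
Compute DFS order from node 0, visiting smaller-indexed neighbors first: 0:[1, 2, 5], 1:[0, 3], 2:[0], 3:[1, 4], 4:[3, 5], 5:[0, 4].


DFS stack-based: start with [0]
Visit order: [0, 1, 3, 4, 5, 2]


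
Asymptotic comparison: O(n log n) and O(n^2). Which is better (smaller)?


linearithmic grows slower than quadratic
O(n log n) is asymptotically smaller; O(n^2) grows faster


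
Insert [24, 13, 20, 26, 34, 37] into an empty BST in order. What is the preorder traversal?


Root = 24; build tree by BST insertion.
Preorder traversal: [24, 13, 20, 26, 34, 37]


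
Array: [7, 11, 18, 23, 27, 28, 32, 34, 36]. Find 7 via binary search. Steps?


Search for 7:
[0,8] mid=4 arr[4]=27
[0,3] mid=1 arr[1]=11
[0,0] mid=0 arr[0]=7
Total: 3 comparisons


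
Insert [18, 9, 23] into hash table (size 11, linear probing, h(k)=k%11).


Insertions: 18->slot 7; 9->slot 9; 23->slot 1
Table: [None, 23, None, None, None, None, None, 18, None, 9, None]


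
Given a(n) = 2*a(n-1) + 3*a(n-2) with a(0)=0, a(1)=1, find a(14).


Build bottom-up:
...a(12)=132860, a(13)=398581, a(14)=2*398581+3*132860=1195742


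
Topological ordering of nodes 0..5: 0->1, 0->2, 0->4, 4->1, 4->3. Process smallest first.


Kahn's algorithm, process smallest node first
Order: [0, 2, 4, 1, 3, 5]


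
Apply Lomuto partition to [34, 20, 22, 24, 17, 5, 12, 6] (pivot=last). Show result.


Elements <= 6 go left of pivot.
Result: [5, 6, 22, 24, 17, 34, 12, 20], pivot at index 1


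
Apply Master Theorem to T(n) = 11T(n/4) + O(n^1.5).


a=11, b=4, c=1.5. log_4(11)=1.730 > c=1.5. Case 1: O(n^log_b(a)) = O(n^1.730)
Complexity: O(n^1.730)


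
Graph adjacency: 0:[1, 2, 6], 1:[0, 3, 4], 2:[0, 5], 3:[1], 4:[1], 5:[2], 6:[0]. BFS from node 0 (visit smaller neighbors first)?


BFS queue: start with [0]
Visit order: [0, 1, 2, 6, 3, 4, 5]


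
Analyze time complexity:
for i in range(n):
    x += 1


Per nesting level: O(n) = O(n)
Complexity: O(n)


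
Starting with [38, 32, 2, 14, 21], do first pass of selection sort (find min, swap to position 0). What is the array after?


After one pass: [2, 32, 38, 14, 21]


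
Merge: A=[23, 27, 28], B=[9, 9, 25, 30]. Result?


Compare heads, take smaller each step.
Merged: [9, 9, 23, 25, 27, 28, 30]


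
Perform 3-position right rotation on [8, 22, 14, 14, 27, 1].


Right rotate by 3: [14, 27, 1, 8, 22, 14]


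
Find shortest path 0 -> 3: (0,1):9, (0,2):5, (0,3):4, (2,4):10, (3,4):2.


Dijkstra from 0:
Distances: {0: 0, 1: 9, 2: 5, 3: 4, 4: 6}
Shortest distance to 3 = 4, path = [0, 3]


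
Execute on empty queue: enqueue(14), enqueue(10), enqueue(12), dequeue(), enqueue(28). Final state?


enqueue(14) -> [14]
enqueue(10) -> [14, 10]
enqueue(12) -> [14, 10, 12]
dequeue() returns 14 -> [10, 12]
enqueue(28) -> [10, 12, 28]
Final queue (front to back): [10, 12, 28]


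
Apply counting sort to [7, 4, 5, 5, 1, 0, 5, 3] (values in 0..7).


Count array: [1, 1, 0, 1, 1, 3, 0, 1]
Reconstruct: [0, 1, 3, 4, 5, 5, 5, 7]


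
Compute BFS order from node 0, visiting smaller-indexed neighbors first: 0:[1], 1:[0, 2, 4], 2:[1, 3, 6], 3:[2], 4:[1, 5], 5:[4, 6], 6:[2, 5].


BFS queue: start with [0]
Visit order: [0, 1, 2, 4, 3, 6, 5]


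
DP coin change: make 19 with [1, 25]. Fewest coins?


dp[0]=0; dp[i]=1+min(dp[i-c] for c in coins)
...dp[14]=14, dp[15]=15, dp[16]=16, dp[17]=17, dp[18]=18, dp[19]=19
Minimum coins for 19 = 19


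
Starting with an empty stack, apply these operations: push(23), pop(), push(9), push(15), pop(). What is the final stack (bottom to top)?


push(23) -> [23]
pop() returns 23 -> []
push(9) -> [9]
push(15) -> [9, 15]
pop() returns 15 -> [9]
Final stack (bottom to top): [9]


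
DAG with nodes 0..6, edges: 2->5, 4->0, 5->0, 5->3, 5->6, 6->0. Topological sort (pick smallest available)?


Kahn's algorithm, process smallest node first
Order: [1, 2, 4, 5, 3, 6, 0]


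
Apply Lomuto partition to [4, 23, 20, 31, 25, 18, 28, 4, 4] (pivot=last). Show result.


Elements <= 4 go left of pivot.
Result: [4, 4, 4, 31, 25, 18, 28, 23, 20], pivot at index 2


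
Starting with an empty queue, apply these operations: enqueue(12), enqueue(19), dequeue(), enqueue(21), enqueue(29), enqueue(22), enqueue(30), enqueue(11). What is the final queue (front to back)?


enqueue(12) -> [12]
enqueue(19) -> [12, 19]
dequeue() returns 12 -> [19]
enqueue(21) -> [19, 21]
enqueue(29) -> [19, 21, 29]
enqueue(22) -> [19, 21, 29, 22]
enqueue(30) -> [19, 21, 29, 22, 30]
enqueue(11) -> [19, 21, 29, 22, 30, 11]
Final queue (front to back): [19, 21, 29, 22, 30, 11]


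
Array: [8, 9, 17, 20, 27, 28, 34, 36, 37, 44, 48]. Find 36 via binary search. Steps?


Search for 36:
[0,10] mid=5 arr[5]=28
[6,10] mid=8 arr[8]=37
[6,7] mid=6 arr[6]=34
[7,7] mid=7 arr[7]=36
Total: 4 comparisons


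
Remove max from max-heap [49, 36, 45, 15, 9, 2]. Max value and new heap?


Max = 49
Replace root with last, heapify down
Resulting heap: [45, 36, 2, 15, 9]


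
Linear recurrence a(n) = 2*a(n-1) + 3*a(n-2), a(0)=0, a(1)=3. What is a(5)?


Build bottom-up:
...a(3)=21, a(4)=60, a(5)=2*60+3*21=183


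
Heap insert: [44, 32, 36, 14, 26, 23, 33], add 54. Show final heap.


Append 54: [44, 32, 36, 14, 26, 23, 33, 54]
Bubble up: swap idx 7(54) with idx 3(14); swap idx 3(54) with idx 1(32); swap idx 1(54) with idx 0(44)
Result: [54, 44, 36, 32, 26, 23, 33, 14]


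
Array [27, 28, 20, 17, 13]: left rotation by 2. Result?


Left rotate by 2: [20, 17, 13, 27, 28]


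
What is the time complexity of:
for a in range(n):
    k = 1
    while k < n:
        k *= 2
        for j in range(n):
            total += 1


Per nesting level: O(n) * O(log n) * O(n) = O(n^2 log n)
Complexity: O(n^2 log n)


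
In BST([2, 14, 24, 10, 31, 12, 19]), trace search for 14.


BST root = 2
Search for 14: compare at each node
Path: [2, 14]


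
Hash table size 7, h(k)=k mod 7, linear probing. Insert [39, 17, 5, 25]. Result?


Insertions: 39->slot 4; 17->slot 3; 5->slot 5; 25->slot 6
Table: [None, None, None, 17, 39, 5, 25]


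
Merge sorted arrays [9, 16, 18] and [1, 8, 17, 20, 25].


Compare heads, take smaller each step.
Merged: [1, 8, 9, 16, 17, 18, 20, 25]


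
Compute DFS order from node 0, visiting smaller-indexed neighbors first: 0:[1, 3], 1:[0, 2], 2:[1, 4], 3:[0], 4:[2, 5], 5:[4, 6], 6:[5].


DFS stack-based: start with [0]
Visit order: [0, 1, 2, 4, 5, 6, 3]


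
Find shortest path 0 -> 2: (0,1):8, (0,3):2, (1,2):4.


Dijkstra from 0:
Distances: {0: 0, 1: 8, 2: 12, 3: 2}
Shortest distance to 2 = 12, path = [0, 1, 2]


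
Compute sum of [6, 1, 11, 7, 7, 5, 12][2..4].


Prefix sums: [0, 6, 7, 18, 25, 32, 37, 49]
Sum[2..4] = prefix[5] - prefix[2] = 32 - 7 = 25


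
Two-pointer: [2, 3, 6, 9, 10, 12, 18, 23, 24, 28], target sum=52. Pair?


Two pointers: lo=0, hi=9
Found pair: (24, 28) summing to 52


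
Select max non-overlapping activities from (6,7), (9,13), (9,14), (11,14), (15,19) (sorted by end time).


Greedy: pick earliest-ending, then skip overlaps.
Selected (3 activities): [(6, 7), (9, 13), (15, 19)]


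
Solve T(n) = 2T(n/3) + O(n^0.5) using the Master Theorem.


a=2, b=3, c=0.5. log_3(2)=0.631 > c=0.5. Case 1: O(n^log_b(a)) = O(n^0.631)
Complexity: O(n^0.631)


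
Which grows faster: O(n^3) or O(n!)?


cubic grows slower than factorial
O(n^3) is asymptotically smaller; O(n!) grows faster


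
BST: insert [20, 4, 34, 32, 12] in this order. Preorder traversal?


Root = 20; build tree by BST insertion.
Preorder traversal: [20, 4, 12, 34, 32]


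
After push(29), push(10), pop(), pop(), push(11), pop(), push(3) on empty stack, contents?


push(29) -> [29]
push(10) -> [29, 10]
pop() returns 10 -> [29]
pop() returns 29 -> []
push(11) -> [11]
pop() returns 11 -> []
push(3) -> [3]
Final stack (bottom to top): [3]


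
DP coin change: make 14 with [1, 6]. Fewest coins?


dp[0]=0; dp[i]=1+min(dp[i-c] for c in coins)
...dp[9]=4, dp[10]=5, dp[11]=6, dp[12]=2, dp[13]=3, dp[14]=4
Minimum coins for 14 = 4


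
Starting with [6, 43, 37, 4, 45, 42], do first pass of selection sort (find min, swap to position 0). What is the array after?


After one pass: [4, 43, 37, 6, 45, 42]


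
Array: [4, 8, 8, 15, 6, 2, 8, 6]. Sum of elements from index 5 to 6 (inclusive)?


Prefix sums: [0, 4, 12, 20, 35, 41, 43, 51, 57]
Sum[5..6] = prefix[7] - prefix[5] = 51 - 41 = 10


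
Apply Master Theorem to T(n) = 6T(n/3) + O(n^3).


a=6, b=3, c=3. log_3(6)=1.631 < c=3. Case 3: O(n^c) = O(n^3)
Complexity: O(n^3)


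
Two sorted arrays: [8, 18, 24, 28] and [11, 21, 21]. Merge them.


Compare heads, take smaller each step.
Merged: [8, 11, 18, 21, 21, 24, 28]


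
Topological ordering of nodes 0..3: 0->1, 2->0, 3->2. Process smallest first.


Kahn's algorithm, process smallest node first
Order: [3, 2, 0, 1]


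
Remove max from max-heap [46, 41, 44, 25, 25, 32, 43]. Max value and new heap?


Max = 46
Replace root with last, heapify down
Resulting heap: [44, 41, 43, 25, 25, 32]


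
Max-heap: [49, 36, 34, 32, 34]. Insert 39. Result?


Append 39: [49, 36, 34, 32, 34, 39]
Bubble up: swap idx 5(39) with idx 2(34)
Result: [49, 36, 39, 32, 34, 34]


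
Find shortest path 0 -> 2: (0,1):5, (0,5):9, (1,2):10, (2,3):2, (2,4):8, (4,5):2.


Dijkstra from 0:
Distances: {0: 0, 1: 5, 2: 15, 3: 17, 4: 11, 5: 9}
Shortest distance to 2 = 15, path = [0, 1, 2]


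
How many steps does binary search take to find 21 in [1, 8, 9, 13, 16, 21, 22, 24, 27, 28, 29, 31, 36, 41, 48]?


Search for 21:
[0,14] mid=7 arr[7]=24
[0,6] mid=3 arr[3]=13
[4,6] mid=5 arr[5]=21
Total: 3 comparisons


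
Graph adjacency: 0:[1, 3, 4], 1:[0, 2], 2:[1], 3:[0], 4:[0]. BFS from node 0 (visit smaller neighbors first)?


BFS queue: start with [0]
Visit order: [0, 1, 3, 4, 2]


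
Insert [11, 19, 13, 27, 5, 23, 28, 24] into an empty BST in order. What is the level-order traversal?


Root = 11; build tree by BST insertion.
Level-Order traversal: [11, 5, 19, 13, 27, 23, 28, 24]


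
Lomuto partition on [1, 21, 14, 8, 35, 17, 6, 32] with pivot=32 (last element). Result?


Elements <= 32 go left of pivot.
Result: [1, 21, 14, 8, 17, 6, 32, 35], pivot at index 6


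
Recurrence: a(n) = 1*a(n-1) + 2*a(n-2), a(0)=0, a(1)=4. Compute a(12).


Build bottom-up:
...a(10)=1364, a(11)=2732, a(12)=1*2732+2*1364=5460


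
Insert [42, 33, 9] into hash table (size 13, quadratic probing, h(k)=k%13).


Insertions: 42->slot 3; 33->slot 7; 9->slot 9
Table: [None, None, None, 42, None, None, None, 33, None, 9, None, None, None]


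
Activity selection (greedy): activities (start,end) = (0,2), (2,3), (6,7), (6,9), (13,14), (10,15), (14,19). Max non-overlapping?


Greedy: pick earliest-ending, then skip overlaps.
Selected (5 activities): [(0, 2), (2, 3), (6, 7), (13, 14), (14, 19)]


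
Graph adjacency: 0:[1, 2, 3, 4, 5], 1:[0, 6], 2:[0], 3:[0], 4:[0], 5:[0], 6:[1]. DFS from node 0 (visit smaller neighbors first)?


DFS stack-based: start with [0]
Visit order: [0, 1, 6, 2, 3, 4, 5]


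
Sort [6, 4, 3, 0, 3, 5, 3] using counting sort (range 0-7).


Count array: [1, 0, 0, 3, 1, 1, 1, 0]
Reconstruct: [0, 3, 3, 3, 4, 5, 6]


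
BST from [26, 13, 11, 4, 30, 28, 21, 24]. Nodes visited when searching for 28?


BST root = 26
Search for 28: compare at each node
Path: [26, 30, 28]


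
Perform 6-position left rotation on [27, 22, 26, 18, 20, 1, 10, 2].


Left rotate by 6: [10, 2, 27, 22, 26, 18, 20, 1]


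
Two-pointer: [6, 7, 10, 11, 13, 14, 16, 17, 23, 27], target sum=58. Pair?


Two pointers: lo=0, hi=9
No pair sums to 58


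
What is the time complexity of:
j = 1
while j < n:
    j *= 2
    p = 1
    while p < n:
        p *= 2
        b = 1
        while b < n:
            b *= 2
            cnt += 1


Per nesting level: O(log n) * O(log n) * O(log n) = O((log n)^3)
Complexity: O((log n)^3)


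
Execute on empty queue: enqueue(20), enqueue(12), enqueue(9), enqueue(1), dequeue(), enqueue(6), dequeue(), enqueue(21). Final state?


enqueue(20) -> [20]
enqueue(12) -> [20, 12]
enqueue(9) -> [20, 12, 9]
enqueue(1) -> [20, 12, 9, 1]
dequeue() returns 20 -> [12, 9, 1]
enqueue(6) -> [12, 9, 1, 6]
dequeue() returns 12 -> [9, 1, 6]
enqueue(21) -> [9, 1, 6, 21]
Final queue (front to back): [9, 1, 6, 21]


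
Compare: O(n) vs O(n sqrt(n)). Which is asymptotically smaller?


linear grows slower than n^1.5
O(n) is asymptotically smaller; O(n sqrt(n)) grows faster


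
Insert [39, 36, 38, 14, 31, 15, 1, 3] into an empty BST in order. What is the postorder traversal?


Root = 39; build tree by BST insertion.
Postorder traversal: [3, 1, 15, 31, 14, 38, 36, 39]


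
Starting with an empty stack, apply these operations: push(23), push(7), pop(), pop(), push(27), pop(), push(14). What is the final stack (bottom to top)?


push(23) -> [23]
push(7) -> [23, 7]
pop() returns 7 -> [23]
pop() returns 23 -> []
push(27) -> [27]
pop() returns 27 -> []
push(14) -> [14]
Final stack (bottom to top): [14]


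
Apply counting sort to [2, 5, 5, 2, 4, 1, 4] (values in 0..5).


Count array: [0, 1, 2, 0, 2, 2]
Reconstruct: [1, 2, 2, 4, 4, 5, 5]


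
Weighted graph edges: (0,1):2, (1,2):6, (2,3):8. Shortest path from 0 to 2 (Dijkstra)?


Dijkstra from 0:
Distances: {0: 0, 1: 2, 2: 8, 3: 16}
Shortest distance to 2 = 8, path = [0, 1, 2]


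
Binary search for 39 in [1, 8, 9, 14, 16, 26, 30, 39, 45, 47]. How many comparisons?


Search for 39:
[0,9] mid=4 arr[4]=16
[5,9] mid=7 arr[7]=39
Total: 2 comparisons


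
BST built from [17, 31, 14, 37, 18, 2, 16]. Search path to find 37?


BST root = 17
Search for 37: compare at each node
Path: [17, 31, 37]


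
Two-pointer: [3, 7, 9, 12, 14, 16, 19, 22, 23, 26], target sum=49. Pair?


Two pointers: lo=0, hi=9
Found pair: (23, 26) summing to 49


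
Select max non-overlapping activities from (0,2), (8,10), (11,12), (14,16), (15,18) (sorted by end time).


Greedy: pick earliest-ending, then skip overlaps.
Selected (4 activities): [(0, 2), (8, 10), (11, 12), (14, 16)]


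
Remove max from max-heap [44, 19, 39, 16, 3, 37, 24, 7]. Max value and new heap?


Max = 44
Replace root with last, heapify down
Resulting heap: [39, 19, 37, 16, 3, 7, 24]


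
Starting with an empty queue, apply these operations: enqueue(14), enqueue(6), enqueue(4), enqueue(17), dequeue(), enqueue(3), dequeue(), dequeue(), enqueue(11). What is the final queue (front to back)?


enqueue(14) -> [14]
enqueue(6) -> [14, 6]
enqueue(4) -> [14, 6, 4]
enqueue(17) -> [14, 6, 4, 17]
dequeue() returns 14 -> [6, 4, 17]
enqueue(3) -> [6, 4, 17, 3]
dequeue() returns 6 -> [4, 17, 3]
dequeue() returns 4 -> [17, 3]
enqueue(11) -> [17, 3, 11]
Final queue (front to back): [17, 3, 11]


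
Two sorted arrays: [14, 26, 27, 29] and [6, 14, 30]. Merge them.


Compare heads, take smaller each step.
Merged: [6, 14, 14, 26, 27, 29, 30]


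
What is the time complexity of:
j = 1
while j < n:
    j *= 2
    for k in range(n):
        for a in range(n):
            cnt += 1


Per nesting level: O(log n) * O(n) * O(n) = O(n^2 log n)
Complexity: O(n^2 log n)


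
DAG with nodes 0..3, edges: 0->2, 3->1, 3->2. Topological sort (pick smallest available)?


Kahn's algorithm, process smallest node first
Order: [0, 3, 1, 2]


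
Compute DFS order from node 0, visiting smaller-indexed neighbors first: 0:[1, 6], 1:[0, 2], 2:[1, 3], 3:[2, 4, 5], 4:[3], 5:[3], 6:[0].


DFS stack-based: start with [0]
Visit order: [0, 1, 2, 3, 4, 5, 6]


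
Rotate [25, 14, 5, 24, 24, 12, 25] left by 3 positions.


Left rotate by 3: [24, 24, 12, 25, 25, 14, 5]


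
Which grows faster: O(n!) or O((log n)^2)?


polylogarithmic grows slower than factorial
O((log n)^2) is asymptotically smaller; O(n!) grows faster


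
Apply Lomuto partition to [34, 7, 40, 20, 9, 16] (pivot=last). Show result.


Elements <= 16 go left of pivot.
Result: [7, 9, 16, 20, 34, 40], pivot at index 2


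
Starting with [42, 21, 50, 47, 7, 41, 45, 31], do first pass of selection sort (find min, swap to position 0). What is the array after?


After one pass: [7, 21, 50, 47, 42, 41, 45, 31]


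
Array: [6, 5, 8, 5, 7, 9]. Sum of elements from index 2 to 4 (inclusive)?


Prefix sums: [0, 6, 11, 19, 24, 31, 40]
Sum[2..4] = prefix[5] - prefix[2] = 31 - 11 = 20


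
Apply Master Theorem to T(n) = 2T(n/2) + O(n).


a=2, b=2, c=1. log_2(2)=1 = c=1. Case 2: O(n^c log n) = O(n log n)
Complexity: O(n log n)
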